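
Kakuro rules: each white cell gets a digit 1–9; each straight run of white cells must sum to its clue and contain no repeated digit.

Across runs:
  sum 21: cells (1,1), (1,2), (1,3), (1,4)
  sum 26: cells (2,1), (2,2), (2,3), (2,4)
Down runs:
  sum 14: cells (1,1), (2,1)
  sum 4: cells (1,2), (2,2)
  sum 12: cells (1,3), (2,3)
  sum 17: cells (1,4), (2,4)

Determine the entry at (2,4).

8

4 in 2 cells must be {1,3}; 17 in 2 cells must be {8,9}.
Only 3 fits (2,2) under both its across sum 26 and down sum 4.
(1,2) = 4 − 3 = 1 completes the 4 down.
Nothing is forced directly, so branch on (1,4), whose candidates are 8 or 9. If (1,4) = 8: that forces (2,4) = 9, (2,3) = 8, after which (1,3) would have to be in {3,5,7,9} for the 21 across but in {4} for the 12 down — contradiction. So (1,4) = 9.
(2,4) = 17 − 9 = 8 completes the 17 down.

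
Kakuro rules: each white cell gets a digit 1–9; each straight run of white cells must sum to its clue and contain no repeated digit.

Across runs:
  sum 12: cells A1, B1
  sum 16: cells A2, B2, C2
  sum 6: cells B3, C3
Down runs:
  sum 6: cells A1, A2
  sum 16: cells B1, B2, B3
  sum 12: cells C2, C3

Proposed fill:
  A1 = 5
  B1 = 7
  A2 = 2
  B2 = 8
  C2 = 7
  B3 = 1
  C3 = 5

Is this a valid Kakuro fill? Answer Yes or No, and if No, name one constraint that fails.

No — the across run A2–C2 sums to 17, not 16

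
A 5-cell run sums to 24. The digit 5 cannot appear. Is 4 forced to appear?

No

Counterexample: {1,2,6,7,8} sums to 24 under that restriction without using 4.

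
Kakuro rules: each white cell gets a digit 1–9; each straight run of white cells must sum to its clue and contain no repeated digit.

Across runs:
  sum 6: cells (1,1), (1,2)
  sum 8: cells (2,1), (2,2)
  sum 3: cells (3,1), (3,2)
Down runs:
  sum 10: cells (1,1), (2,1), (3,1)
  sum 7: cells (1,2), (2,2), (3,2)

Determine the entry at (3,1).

3 in 2 cells must be {1,2}; 7 in 3 cells must be {1,2,4}.
Nothing is forced directly, so branch on (2,2), whose candidates are 1 or 2. If (2,2) = 2: that forces (2,1) = 6, (3,1) = 1, after which (3,2) would have to be in {2} for the 3 across but in {1,4} for the 7 down — contradiction. So (2,2) = 1.
(2,1) = 8 − 1 = 7 completes the 8 across.
Given what's placed, (3,2) must be 2 to fit the 3 across and 7 down.
(1,2) = 7 − 3 = 4 completes the 7 down.
(3,1) = 3 − 2 = 1 completes the 3 across.
(1,1) = 6 − 4 = 2 completes the 6 across.

1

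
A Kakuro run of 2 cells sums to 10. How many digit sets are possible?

2 distinct digits from 1–9 sum between 3 and 17.
Enumerating: {1,9}, {2,8}, {3,7}, {4,6}.

4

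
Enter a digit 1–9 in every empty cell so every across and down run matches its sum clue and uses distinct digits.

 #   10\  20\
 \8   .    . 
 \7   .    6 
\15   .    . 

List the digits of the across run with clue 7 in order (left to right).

Given what's placed, R1C2 must be 5 to fit the 8 across and 20 down.
R2C1 = 7 − 6 = 1 completes the 7 across.
R3C2 = 20 − 11 = 9 completes the 20 down.
R1C1 = 8 − 5 = 3 completes the 8 across.
R3C1 = 15 − 9 = 6 completes the 15 across.

1, 6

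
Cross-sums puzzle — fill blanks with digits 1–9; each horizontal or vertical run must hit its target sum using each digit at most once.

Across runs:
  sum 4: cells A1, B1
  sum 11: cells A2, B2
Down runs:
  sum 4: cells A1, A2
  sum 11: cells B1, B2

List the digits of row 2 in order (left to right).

3 8

4 in 2 cells must be {1,3}.
The 4 across and the 11 down share only 3, so B1 = 3.
The 11 across and the 4 down share only 3, so A2 = 3.
B2 = 11 − 3 = 8 completes the 11 across.
A1 = 4 − 3 = 1 completes the 4 across.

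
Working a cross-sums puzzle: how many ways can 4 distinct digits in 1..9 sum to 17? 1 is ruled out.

4 distinct digits from 1–9 sum between 10 and 30.
Dropping sets that contain 1.
Enumerating: {2,3,4,8}, {2,3,5,7}, {2,4,5,6}.

3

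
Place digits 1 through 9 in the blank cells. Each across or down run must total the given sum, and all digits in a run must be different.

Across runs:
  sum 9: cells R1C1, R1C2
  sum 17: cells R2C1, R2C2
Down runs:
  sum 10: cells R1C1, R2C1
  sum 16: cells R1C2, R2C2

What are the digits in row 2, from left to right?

8 9

17 in 2 cells must be {8,9}; 16 in 2 cells must be {7,9}.
The 9 across and the 16 down share only 7, so R1C2 = 7.
R2C2 = 16 − 7 = 9 completes the 16 down.
R1C1 = 9 − 7 = 2 completes the 9 across.
R2C1 = 17 − 9 = 8 completes the 17 across.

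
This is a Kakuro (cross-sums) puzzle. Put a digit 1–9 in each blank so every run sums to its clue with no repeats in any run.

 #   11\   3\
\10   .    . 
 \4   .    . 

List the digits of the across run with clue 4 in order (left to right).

3 1

4 in 2 cells must be {1,3}; 3 in 2 cells must be {1,2}.
The 4 across and the 11 down share only 3, so R2C1 = 3.
R2C2 = 4 − 3 = 1 completes the 4 across.
R1C1 = 11 − 3 = 8 completes the 11 down.
R1C2 = 10 − 8 = 2 completes the 10 across.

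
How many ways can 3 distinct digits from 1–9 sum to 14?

8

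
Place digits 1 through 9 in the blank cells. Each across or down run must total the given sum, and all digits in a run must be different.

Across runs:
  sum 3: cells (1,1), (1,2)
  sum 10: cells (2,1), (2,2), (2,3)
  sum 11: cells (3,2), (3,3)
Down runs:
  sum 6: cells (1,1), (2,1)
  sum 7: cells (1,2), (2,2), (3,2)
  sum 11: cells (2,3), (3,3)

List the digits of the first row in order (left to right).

1 2

3 in 2 cells must be {1,2}; 7 in 3 cells must be {1,2,4}.
Nothing is forced directly, so branch on (1,1), whose candidates are 1 or 2. If (1,1) = 2: that forces (1,2) = 1, (2,1) = 4, after which (2,2) would have to be in {1,5} for the 10 across but in {2,4} for the 7 down — contradiction. So (1,1) = 1.
(1,2) = 3 − 1 = 2 completes the 3 across.
(2,1) = 6 − 1 = 5 completes the 6 down.
(3,2) = 4: the only remaining digit allowed by both the 11 across and the 7 down.
(3,3) = 11 − 4 = 7 completes the 11 across.
(2,2) = 7 − 6 = 1 completes the 7 down.
(2,3) = 10 − 6 = 4 completes the 10 across.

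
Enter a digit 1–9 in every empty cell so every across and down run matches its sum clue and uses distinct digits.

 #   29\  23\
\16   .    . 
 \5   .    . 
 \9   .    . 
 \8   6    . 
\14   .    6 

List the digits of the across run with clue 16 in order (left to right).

9 7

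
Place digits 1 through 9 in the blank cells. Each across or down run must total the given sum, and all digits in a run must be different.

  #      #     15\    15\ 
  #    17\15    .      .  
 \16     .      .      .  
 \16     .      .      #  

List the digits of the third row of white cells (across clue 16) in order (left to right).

16 in 2 cells must be {7,9}; 17 in 2 cells must be {8,9}.
The 16 across and the 17 down share only 9, so R3C1 = 9.
R3C2 = 16 − 9 = 7 completes the 16 across.
R1C2 = 6: the only remaining digit allowed by both the 15 across and the 15 down.
R1C3 = 15 − 6 = 9 completes the 15 across.
R2C1 = 17 − 9 = 8 completes the 17 down.
R2C2 = 15 − 13 = 2 completes the 15 down.
R2C3 = 16 − 10 = 6 completes the 16 across.

9, 7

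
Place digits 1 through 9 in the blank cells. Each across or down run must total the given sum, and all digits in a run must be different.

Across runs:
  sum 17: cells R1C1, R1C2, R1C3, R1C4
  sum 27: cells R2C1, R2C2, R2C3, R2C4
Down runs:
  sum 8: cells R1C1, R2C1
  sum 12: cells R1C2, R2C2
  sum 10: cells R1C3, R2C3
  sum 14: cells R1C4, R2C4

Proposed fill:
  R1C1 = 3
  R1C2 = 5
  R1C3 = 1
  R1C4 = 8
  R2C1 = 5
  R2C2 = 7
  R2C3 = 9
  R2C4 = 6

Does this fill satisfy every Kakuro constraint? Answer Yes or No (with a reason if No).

Across: 3+5+1+8=17; 5+7+9+6=27. Down: 3+5=8; 5+7=12; 1+9=10; 8+6=14. No digit repeats within any run.

Yes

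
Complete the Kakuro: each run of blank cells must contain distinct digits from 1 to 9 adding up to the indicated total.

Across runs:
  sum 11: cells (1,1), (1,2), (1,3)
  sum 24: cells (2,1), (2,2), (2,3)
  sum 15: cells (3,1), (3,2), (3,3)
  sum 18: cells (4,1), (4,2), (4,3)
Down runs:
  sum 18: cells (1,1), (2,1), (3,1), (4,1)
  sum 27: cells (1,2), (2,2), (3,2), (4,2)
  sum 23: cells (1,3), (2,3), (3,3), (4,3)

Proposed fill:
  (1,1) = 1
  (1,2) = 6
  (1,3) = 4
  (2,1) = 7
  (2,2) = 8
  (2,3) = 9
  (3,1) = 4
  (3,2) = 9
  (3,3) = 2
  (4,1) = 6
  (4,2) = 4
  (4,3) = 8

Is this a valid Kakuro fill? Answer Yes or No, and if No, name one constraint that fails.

Across: 1+6+4=11; 7+8+9=24; 4+9+2=15; 6+4+8=18. Down: 1+7+4+6=18; 6+8+9+4=27; 4+9+2+8=23. No digit repeats within any run.

Yes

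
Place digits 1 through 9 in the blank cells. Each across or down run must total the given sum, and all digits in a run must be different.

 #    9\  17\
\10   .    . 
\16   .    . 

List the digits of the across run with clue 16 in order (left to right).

7, 9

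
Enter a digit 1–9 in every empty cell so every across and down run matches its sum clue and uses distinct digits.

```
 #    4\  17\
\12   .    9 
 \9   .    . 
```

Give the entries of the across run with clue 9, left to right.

1, 8

4 in 2 cells must be {1,3}; 17 in 2 cells must be {8,9}.
R1C1 = 12 − 9 = 3 completes the 12 across.
R2C1 = 4 − 3 = 1 completes the 4 down.
R2C2 = 9 − 1 = 8 completes the 9 across.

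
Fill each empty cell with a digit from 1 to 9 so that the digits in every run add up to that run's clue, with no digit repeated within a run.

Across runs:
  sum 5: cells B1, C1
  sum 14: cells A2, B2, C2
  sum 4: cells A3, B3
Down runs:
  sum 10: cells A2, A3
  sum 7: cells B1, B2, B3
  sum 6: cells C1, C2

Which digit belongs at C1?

4 in 2 cells must be {1,3}; 7 in 3 cells must be {1,2,4}.
The 4 across and the 7 down share only 1, so B3 = 1.
A3 = 4 − 1 = 3 completes the 4 across.
A2 = 10 − 3 = 7 completes the 10 down.
No cell is forced outright now. B1 can only be 2 or 4 (the digits allowed by both its 5 across and its 7 down). If B1 = 2: then C1 would have to be in {3} for the 5 across but in {1,2,4,5} for the 6 down — contradiction. So B1 = 4.
C1 = 5 − 4 = 1 completes the 5 across.
B2 = 7 − 5 = 2 completes the 7 down.
C2 = 14 − 9 = 5 completes the 14 across.

1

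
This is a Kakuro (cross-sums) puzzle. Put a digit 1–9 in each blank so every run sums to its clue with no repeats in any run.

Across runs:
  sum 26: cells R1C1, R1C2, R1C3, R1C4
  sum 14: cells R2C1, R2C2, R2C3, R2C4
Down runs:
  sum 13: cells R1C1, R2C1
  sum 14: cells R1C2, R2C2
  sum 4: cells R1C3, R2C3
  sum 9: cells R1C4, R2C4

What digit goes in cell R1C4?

6

4 in 2 cells must be {1,3}.
Only 3 fits R1C3 under both its across sum 26 and down sum 4.
R2C3 = 4 − 3 = 1 completes the 4 down.
Nothing is forced directly, so branch on R1C4, whose candidates are 6 or 8. If R1C4 = 8: then R2C4 would have to be in {2,3,4,5,6,7,8} for the 14 across but in {1} for the 9 down — contradiction. So R1C4 = 6.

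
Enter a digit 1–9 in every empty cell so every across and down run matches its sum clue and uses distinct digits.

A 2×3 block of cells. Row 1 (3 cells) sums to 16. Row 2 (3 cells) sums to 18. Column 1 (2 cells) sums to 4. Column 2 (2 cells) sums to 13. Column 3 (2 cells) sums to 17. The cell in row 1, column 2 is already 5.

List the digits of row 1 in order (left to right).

3 5 8

4 in 2 cells must be {1,3}; 17 in 2 cells must be {8,9}.
Given what's placed, (1,1) must be 3 to fit the 16 across and 4 down.
(1,3) = 16 − 8 = 8 completes the 16 across.
(2,1) = 4 − 3 = 1 completes the 4 down.
(2,2) = 13 − 5 = 8 completes the 13 down.
(2,3) = 18 − 9 = 9 completes the 18 across.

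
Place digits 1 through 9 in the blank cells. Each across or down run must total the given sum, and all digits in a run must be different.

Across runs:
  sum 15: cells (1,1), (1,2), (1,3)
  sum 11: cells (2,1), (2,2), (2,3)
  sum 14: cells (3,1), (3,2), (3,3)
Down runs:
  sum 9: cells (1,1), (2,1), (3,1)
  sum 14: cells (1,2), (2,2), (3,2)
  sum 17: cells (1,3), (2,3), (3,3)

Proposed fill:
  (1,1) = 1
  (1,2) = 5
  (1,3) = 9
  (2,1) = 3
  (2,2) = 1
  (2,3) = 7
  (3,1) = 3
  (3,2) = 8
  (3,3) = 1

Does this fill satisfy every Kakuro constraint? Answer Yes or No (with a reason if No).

No — the across run (3,1)–(3,3) sums to 12, not 14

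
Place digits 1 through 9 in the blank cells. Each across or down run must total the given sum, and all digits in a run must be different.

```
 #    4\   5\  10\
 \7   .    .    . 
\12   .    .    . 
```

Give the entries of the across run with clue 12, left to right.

3, 1, 8

7 in 3 cells must be {1,2,4}; 4 in 2 cells must be {1,3}.
The 7 across and the 4 down share only 1, so R1C1 = 1.
R2C1 = 4 − 1 = 3 completes the 4 down.
Nothing is forced directly, so branch on R1C2, whose candidates are 2 or 4. If R1C2 = 2: that forces R1C3 = 4, after which R2C2 would have to be in {1,2,4,5,7,8} for the 12 across but in {3} for the 5 down — contradiction. So R1C2 = 4.
R1C3 = 7 − 5 = 2 completes the 7 across.
R2C2 = 5 − 4 = 1 completes the 5 down.
R2C3 = 12 − 4 = 8 completes the 12 across.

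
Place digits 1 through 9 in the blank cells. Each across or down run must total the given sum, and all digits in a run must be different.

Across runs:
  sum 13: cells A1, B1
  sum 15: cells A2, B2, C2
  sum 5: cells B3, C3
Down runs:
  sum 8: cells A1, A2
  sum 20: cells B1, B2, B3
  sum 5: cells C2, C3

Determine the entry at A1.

Nothing is forced directly, so branch on B3, whose candidates are 3 or 4. If B3 = 3: that forces C3 = 2, C2 = 3, B2 = 8, B1 = 9, after which A2 would have to be in {4} for the 15 across but in {1,2,3,5,6,7} for the 8 down — contradiction. So B3 = 4.
C3 = 5 − 4 = 1 completes the 5 across.
C2 = 5 − 1 = 4 completes the 5 down.
B2 = 9: the only remaining digit allowed by both the 15 across and the 20 down.
B1 = 20 − 13 = 7 completes the 20 down.
A2 = 15 − 13 = 2 completes the 15 across.
A1 = 13 − 7 = 6 completes the 13 across.

6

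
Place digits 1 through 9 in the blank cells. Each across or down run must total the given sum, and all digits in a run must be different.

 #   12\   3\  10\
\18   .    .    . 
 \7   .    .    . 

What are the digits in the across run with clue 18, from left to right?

7 in 3 cells must be {1,2,4}; 3 in 2 cells must be {1,2}.
The 7 across and the 12 down share only 4, so R2C1 = 4.
R1C1 = 12 − 4 = 8 completes the 12 down.
Given what's placed, R1C2 must be 1 to fit the 18 across and 3 down.
R1C3 = 18 − 9 = 9 completes the 18 across.
R2C2 = 3 − 1 = 2 completes the 3 down.
R2C3 = 7 − 6 = 1 completes the 7 across.

8 1 9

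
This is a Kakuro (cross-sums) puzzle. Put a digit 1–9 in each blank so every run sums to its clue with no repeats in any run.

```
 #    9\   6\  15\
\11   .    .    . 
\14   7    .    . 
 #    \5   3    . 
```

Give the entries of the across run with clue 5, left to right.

6 in 3 cells must be {1,2,3}.
R1C1 = 9 − 7 = 2 completes the 9 down.
Given what's placed, R1C2 must be 1 to fit the 11 across and 6 down.
R1C3 = 11 − 3 = 8 completes the 11 across.
R2C2 = 6 − 4 = 2 completes the 6 down.
R2C3 = 14 − 9 = 5 completes the 14 across.
R3C3 = 5 − 3 = 2 completes the 5 across.

3, 2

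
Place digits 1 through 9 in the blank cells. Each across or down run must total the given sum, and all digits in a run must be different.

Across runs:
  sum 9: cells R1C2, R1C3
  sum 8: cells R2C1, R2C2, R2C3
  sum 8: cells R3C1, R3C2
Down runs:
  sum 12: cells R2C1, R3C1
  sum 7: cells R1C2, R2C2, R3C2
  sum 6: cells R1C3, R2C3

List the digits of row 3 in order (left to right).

7, 1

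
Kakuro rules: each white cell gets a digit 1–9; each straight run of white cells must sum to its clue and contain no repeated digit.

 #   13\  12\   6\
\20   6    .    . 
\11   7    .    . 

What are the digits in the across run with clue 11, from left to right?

7, 3, 1

R1C3 = 5: the only remaining digit allowed by both the 20 across and the 6 down.
Given what's placed, R2C2 must be 3 to fit the 11 across and 12 down.
R2C3 = 11 − 10 = 1 completes the 11 across.
R1C2 = 20 − 11 = 9 completes the 20 across.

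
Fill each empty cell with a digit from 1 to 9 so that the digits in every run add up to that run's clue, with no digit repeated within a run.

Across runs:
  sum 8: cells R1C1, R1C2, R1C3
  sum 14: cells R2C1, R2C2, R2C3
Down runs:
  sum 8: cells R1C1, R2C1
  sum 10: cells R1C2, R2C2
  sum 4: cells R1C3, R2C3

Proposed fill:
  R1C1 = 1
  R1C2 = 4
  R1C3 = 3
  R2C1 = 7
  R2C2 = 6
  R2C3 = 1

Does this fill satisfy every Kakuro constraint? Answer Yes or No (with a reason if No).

Yes

Across: 1+4+3=8; 7+6+1=14. Down: 1+7=8; 4+6=10; 3+1=4. No digit repeats within any run.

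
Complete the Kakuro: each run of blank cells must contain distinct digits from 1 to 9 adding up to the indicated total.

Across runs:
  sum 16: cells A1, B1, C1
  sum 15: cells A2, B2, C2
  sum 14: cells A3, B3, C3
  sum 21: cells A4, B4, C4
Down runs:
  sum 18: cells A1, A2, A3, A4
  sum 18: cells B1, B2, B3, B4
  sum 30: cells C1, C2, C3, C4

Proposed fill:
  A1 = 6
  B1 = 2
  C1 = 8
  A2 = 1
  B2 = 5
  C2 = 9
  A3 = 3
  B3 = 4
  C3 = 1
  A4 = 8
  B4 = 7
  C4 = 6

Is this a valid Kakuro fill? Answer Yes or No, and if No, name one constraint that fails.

No — the across run A3–C3 sums to 8, not 14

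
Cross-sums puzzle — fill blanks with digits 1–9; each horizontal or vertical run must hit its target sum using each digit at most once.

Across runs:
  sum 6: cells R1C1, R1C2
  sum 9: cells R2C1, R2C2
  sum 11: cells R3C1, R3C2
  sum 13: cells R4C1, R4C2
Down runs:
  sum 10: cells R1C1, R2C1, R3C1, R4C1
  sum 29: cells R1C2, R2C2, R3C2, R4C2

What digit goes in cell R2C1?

10 in 4 cells must be {1,2,3,4}; 29 in 4 cells must be {5,7,8,9}.
Only 5 fits R1C2 under both its across sum 6 and down sum 29.
The 13 across and the 10 down share only 4, so R4C1 = 4.
R4C2 = 13 − 4 = 9 completes the 13 across.
R1C1 = 6 − 5 = 1 completes the 6 across.
No cell is forced outright now. R2C1 can only be 2 or 3 (the digits allowed by both its 9 across and its 10 down). If R2C1 = 3: then R2C2 would have to be in {6} for the 9 across but in {7,8} for the 29 down — contradiction. So R2C1 = 2.

2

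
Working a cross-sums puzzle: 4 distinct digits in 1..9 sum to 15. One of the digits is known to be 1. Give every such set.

4 distinct digits from 1–9 sum between 10 and 30.
Keeping only sets containing 1.

{1,2,3,9}; {1,2,4,8}; {1,2,5,7}; {1,3,4,7}; {1,3,5,6}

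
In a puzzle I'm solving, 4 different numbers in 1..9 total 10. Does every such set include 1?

The only way to make 10 from 4 distinct digits is {1,2,3,4}, which contains 1.

Yes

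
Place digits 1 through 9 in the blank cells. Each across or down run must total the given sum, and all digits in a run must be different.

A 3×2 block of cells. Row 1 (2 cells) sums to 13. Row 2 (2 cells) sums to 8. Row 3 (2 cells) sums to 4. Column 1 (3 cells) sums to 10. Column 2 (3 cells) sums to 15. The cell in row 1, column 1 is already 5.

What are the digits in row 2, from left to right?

4 in 2 cells must be {1,3}.
(1,2) = 13 − 5 = 8 completes the 13 across.
Nothing is forced directly, so branch on (3,1), whose candidates are 1 or 3. If (3,1) = 1: then (2,1) would have to be in {1,2,3,5,6,7} for the 8 across but in {4} for the 10 down — contradiction. So (3,1) = 3.
(2,1) = 10 − 8 = 2 completes the 10 down.
(2,2) = 8 − 2 = 6 completes the 8 across.
(3,2) = 4 − 3 = 1 completes the 4 across.

2 6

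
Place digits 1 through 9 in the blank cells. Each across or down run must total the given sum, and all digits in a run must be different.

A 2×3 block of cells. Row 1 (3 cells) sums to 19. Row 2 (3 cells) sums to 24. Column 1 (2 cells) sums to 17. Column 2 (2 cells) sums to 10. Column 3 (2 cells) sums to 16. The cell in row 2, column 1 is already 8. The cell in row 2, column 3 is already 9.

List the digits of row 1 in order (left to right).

24 in 3 cells must be {7,8,9}; 17 in 2 cells must be {8,9}; 16 in 2 cells must be {7,9}.
(1,1) = 17 − 8 = 9 completes the 17 down.
(1,3) = 16 − 9 = 7 completes the 16 down.
(2,2) = 24 − 17 = 7 completes the 24 across.
(1,2) = 19 − 16 = 3 completes the 19 across.

9 3 7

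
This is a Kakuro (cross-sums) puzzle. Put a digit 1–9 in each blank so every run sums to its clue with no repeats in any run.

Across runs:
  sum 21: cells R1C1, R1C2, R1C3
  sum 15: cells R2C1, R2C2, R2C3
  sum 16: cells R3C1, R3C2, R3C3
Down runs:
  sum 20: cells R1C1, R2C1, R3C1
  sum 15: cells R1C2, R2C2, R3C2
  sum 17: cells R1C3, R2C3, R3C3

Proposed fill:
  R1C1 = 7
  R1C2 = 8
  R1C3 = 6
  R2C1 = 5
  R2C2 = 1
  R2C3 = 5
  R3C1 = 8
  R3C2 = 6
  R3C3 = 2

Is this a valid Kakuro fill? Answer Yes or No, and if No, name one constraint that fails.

No — the across run R2C1–R2C3 sums to 11, not 15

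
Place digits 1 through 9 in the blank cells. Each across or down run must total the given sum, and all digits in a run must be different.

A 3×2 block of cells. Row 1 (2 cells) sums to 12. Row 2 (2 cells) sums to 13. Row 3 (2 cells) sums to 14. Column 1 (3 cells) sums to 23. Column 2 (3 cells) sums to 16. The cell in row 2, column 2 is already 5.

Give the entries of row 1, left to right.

23 in 3 cells must be {6,8,9}.
(2,1) = 13 − 5 = 8 completes the 13 across.
Given what's placed, (1,1) must be 9 to fit the 12 across and 23 down.
(1,2) = 12 − 9 = 3 completes the 12 across.
(3,1) = 23 − 17 = 6 completes the 23 down.
(3,2) = 14 − 6 = 8 completes the 14 across.

9 3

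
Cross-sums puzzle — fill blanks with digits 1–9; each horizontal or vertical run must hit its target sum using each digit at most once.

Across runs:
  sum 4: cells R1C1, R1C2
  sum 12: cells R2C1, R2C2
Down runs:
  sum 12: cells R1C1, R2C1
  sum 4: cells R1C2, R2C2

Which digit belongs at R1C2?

1

4 in 2 cells must be {1,3}.
The 4 across and the 12 down share only 3, so R1C1 = 3.
R1C2 = 4 − 3 = 1 completes the 4 across.
R2C1 = 12 − 3 = 9 completes the 12 down.
R2C2 = 12 − 9 = 3 completes the 12 across.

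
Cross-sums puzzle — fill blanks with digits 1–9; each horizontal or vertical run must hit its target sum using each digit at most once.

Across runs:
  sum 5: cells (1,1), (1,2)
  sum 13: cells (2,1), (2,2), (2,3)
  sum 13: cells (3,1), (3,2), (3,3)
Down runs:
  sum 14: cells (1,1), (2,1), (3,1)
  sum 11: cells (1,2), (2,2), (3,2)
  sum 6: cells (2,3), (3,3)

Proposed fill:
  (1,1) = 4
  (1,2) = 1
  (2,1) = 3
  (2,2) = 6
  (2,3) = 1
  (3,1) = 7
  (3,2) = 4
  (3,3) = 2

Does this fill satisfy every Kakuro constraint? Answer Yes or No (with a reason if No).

No — the across run (2,1)–(2,3) sums to 10, not 13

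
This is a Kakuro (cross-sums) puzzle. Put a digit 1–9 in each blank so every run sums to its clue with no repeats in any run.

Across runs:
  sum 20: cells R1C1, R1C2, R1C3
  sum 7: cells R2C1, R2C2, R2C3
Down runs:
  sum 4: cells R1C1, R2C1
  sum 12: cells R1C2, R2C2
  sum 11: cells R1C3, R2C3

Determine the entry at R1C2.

7 in 3 cells must be {1,2,4}; 4 in 2 cells must be {1,3}.
The 20 across and the 4 down share only 3, so R1C1 = 3.
R2C1 = 4 − 3 = 1 completes the 4 down.
Given what's placed, R2C2 must be 4 to fit the 7 across and 12 down.
R2C3 = 7 − 5 = 2 completes the 7 across.
R1C2 = 12 − 4 = 8 completes the 12 down.
R1C3 = 20 − 11 = 9 completes the 20 across.

8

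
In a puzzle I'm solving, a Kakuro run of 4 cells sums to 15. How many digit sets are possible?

6

4 distinct digits from 1–9 sum between 10 and 30.
Enumerating: {1,2,3,9}, {1,2,4,8}, {1,2,5,7}, {1,3,4,7}, {1,3,5,6}, {2,3,4,6}.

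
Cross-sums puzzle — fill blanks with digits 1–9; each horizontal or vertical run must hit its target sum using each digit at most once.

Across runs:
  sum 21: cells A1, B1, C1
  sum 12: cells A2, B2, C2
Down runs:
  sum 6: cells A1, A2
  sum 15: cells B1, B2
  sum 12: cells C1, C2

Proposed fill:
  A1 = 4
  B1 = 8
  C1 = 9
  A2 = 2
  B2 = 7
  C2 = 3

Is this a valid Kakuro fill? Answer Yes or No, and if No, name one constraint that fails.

Yes

Across: 4+8+9=21; 2+7+3=12. Down: 4+2=6; 8+7=15; 9+3=12. No digit repeats within any run.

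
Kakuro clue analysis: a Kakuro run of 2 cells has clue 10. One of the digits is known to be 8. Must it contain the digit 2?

Yes

The only way to make 10 from 2 distinct digits under that restriction is {2,8}, which contains 2.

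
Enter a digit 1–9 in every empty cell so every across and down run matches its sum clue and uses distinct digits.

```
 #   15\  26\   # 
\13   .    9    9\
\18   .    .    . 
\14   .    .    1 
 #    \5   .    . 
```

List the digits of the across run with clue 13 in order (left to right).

4, 9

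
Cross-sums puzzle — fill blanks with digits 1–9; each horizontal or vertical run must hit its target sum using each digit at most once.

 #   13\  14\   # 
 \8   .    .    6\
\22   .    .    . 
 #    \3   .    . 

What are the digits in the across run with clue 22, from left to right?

8 9 5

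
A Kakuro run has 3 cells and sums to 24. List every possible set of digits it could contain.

3 distinct digits from 1–9 sum between 6 and 24.
Only one set works: {7,8,9}.

{7,8,9}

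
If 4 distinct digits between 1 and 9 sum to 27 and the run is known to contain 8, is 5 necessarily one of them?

Counterexample: {3,7,8,9} sums to 27 under that restriction without using 5.

No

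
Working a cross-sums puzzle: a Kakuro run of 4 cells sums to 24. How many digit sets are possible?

4 distinct digits from 1–9 sum between 10 and 30.

8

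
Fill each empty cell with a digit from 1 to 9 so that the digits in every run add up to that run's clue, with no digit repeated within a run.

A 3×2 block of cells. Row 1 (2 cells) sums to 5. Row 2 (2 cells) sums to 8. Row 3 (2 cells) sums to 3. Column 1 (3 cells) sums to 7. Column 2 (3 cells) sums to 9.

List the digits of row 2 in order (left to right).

3 in 2 cells must be {1,2}; 7 in 3 cells must be {1,2,4}.
Nothing is forced directly, so branch on (2,1), whose candidates are 1 or 2. If (2,1) = 1: then (2,2) would have to be in {7} for the 8 across but in {1,2,3,4,5,6} for the 9 down — contradiction. So (2,1) = 2.
(2,2) = 8 − 2 = 6 completes the 8 across.
Given what's placed, (3,1) must be 1 to fit the 3 across and 7 down.
(3,2) = 3 − 1 = 2 completes the 3 across.
(1,1) = 7 − 3 = 4 completes the 7 down.
(1,2) = 5 − 4 = 1 completes the 5 across.

2, 6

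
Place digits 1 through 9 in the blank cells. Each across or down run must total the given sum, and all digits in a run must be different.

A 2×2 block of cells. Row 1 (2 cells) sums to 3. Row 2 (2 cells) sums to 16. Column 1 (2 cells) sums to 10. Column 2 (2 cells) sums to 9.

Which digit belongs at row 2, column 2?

3 in 2 cells must be {1,2}; 16 in 2 cells must be {7,9}.
The 16 across and the 9 down share only 7, so (2,2) = 7.
(1,2) = 9 − 7 = 2 completes the 9 down.
(2,1) = 16 − 7 = 9 completes the 16 across.
(1,1) = 3 − 2 = 1 completes the 3 across.

7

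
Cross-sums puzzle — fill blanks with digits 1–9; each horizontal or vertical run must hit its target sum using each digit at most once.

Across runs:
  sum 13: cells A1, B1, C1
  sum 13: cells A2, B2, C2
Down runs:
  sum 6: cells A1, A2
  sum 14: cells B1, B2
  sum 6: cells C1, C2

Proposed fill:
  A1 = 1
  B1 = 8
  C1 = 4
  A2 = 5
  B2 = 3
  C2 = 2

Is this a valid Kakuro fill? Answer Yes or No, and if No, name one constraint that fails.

No — the down run B1–B2 sums to 11, not 14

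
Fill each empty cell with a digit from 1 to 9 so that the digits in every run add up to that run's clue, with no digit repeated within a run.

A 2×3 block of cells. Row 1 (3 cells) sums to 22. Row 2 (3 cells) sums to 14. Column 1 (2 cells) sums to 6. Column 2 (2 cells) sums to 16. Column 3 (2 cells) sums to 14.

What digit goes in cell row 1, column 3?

16 in 2 cells must be {7,9}.
The 22 across and the 6 down share only 5, so (1,1) = 5.
Given what's placed, (1,2) must be 9 to fit the 22 across and 16 down.
(1,3) = 22 − 14 = 8 completes the 22 across.
(2,1) = 6 − 5 = 1 completes the 6 down.
(2,2) = 16 − 9 = 7 completes the 16 down.
(2,3) = 14 − 8 = 6 completes the 14 across.

8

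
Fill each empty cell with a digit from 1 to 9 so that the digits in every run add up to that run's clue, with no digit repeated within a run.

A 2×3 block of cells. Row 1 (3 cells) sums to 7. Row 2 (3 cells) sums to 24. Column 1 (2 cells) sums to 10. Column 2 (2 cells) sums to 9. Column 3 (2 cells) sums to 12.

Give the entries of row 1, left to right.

7 in 3 cells must be {1,2,4}; 24 in 3 cells must be {7,8,9}.
The 7 across and the 12 down share only 4, so (1,3) = 4.
(2,3) = 12 − 4 = 8 completes the 12 down.
Given what's placed, (2,2) must be 7 to fit the 24 across and 9 down.
(1,2) = 9 − 7 = 2 completes the 9 down.
(2,1) = 24 − 15 = 9 completes the 24 across.
(1,1) = 7 − 6 = 1 completes the 7 across.

1 2 4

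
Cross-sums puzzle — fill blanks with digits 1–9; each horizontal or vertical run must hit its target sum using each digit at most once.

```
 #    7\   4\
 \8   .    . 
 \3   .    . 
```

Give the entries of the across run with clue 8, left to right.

5, 3

3 in 2 cells must be {1,2}; 4 in 2 cells must be {1,3}.
The 3 across and the 4 down share only 1, so R2C2 = 1.
R1C2 = 4 − 1 = 3 completes the 4 down.
R2C1 = 3 − 1 = 2 completes the 3 across.
R1C1 = 8 − 3 = 5 completes the 8 across.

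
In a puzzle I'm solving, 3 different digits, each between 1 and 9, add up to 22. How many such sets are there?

2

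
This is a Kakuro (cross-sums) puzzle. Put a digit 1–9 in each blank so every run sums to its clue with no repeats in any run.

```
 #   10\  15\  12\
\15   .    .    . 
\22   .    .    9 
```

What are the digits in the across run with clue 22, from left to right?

6, 7, 9

R1C3 = 12 − 9 = 3 completes the 12 down.
No cell is forced outright now. R1C2 can only be 7 or 8 (the digits allowed by both its 15 across and its 15 down). If R1C2 = 7: then R1C1 would have to be in {5} for the 15 across but in {1,2,3,4,6,7,8,9} for the 10 down — contradiction. So R1C2 = 8.
R1C1 = 15 − 11 = 4 completes the 15 across.
R2C1 = 10 − 4 = 6 completes the 10 down.
R2C2 = 22 − 15 = 7 completes the 22 across.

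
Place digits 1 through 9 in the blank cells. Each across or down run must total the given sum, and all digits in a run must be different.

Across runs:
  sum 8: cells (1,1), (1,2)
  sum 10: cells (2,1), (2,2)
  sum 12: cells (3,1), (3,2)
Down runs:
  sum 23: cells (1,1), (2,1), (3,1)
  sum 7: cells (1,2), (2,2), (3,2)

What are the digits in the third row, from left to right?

23 in 3 cells must be {6,8,9}; 7 in 3 cells must be {1,2,4}.
The 8 across and the 23 down share only 6, so (1,1) = 6.
(1,2) = 8 − 6 = 2 completes the 8 across.
Given what's placed, (3,2) must be 4 to fit the 12 across and 7 down.
(2,2) = 7 − 6 = 1 completes the 7 down.
(3,1) = 12 − 4 = 8 completes the 12 across.
(2,1) = 10 − 1 = 9 completes the 10 across.

8 4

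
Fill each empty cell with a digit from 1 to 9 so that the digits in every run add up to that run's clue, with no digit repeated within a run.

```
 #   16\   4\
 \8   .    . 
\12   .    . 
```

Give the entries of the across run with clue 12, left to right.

16 in 2 cells must be {7,9}; 4 in 2 cells must be {1,3}.
The 8 across and the 16 down share only 7, so R1C1 = 7.
R1C2 = 8 − 7 = 1 completes the 8 across.
R2C1 = 16 − 7 = 9 completes the 16 down.
R2C2 = 12 − 9 = 3 completes the 12 across.

9 3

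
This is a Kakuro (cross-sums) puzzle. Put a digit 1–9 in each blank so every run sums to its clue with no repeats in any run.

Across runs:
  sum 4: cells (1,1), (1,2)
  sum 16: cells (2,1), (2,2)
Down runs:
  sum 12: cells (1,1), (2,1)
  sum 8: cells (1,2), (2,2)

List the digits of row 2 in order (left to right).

4 in 2 cells must be {1,3}; 16 in 2 cells must be {7,9}.
The 4 across and the 12 down share only 3, so (1,1) = 3.
(1,2) = 4 − 3 = 1 completes the 4 across.
(2,1) = 12 − 3 = 9 completes the 12 down.
(2,2) = 16 − 9 = 7 completes the 16 across.

9, 7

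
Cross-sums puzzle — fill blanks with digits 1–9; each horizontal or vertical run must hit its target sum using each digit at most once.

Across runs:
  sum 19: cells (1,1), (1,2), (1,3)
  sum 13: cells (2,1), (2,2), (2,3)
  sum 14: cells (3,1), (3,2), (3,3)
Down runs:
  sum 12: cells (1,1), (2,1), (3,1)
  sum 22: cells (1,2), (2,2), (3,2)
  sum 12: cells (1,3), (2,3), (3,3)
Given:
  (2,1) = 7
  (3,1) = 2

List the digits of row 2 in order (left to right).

(1,1) = 12 − 9 = 3 completes the 12 down.
Given what's placed, (2,2) must be 5 to fit the 13 across and 22 down.
(2,3) = 13 − 12 = 1 completes the 13 across.
(1,2) = 9: the only remaining digit allowed by both the 19 across and the 22 down.
(1,3) = 19 − 12 = 7 completes the 19 across.
(3,2) = 22 − 14 = 8 completes the 22 down.
(3,3) = 14 − 10 = 4 completes the 14 across.

7, 5, 1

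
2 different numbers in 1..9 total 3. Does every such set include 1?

Yes

The only way to make 3 from 2 distinct digits is {1,2}, which contains 1.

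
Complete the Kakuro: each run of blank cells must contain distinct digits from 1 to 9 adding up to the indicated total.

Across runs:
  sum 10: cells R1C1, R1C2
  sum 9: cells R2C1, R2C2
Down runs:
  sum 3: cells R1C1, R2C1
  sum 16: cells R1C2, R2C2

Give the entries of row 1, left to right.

1 9

3 in 2 cells must be {1,2}; 16 in 2 cells must be {7,9}.
The 9 across and the 16 down share only 7, so R2C2 = 7.
R1C2 = 16 − 7 = 9 completes the 16 down.
R2C1 = 9 − 7 = 2 completes the 9 across.
R1C1 = 10 − 9 = 1 completes the 10 across.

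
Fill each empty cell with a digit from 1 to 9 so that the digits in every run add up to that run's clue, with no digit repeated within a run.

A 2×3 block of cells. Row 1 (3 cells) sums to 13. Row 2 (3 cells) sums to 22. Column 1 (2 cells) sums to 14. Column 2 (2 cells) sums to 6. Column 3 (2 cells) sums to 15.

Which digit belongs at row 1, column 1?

The 22 across and the 6 down share only 5, so (2,2) = 5.
(1,2) = 6 − 5 = 1 completes the 6 down.
Nothing is forced directly, so branch on (2,1), whose candidates are 8 or 9. If (2,1) = 8: then (1,1) would have to be in {3,4,5,7,8,9} for the 13 across but in {6} for the 14 down — contradiction. So (2,1) = 9.
(1,1) = 14 − 9 = 5 completes the 14 down.
(1,3) = 13 − 6 = 7 completes the 13 across.
(2,3) = 22 − 14 = 8 completes the 22 across.

5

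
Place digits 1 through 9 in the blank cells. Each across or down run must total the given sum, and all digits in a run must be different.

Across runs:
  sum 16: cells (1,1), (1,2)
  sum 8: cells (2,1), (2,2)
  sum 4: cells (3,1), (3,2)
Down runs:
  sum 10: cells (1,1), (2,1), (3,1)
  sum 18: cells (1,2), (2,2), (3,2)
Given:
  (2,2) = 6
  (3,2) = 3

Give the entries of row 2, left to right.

16 in 2 cells must be {7,9}; 4 in 2 cells must be {1,3}.
The 16 across and the 10 down share only 7, so (1,1) = 7.
(1,2) = 16 − 7 = 9 completes the 16 across.
(2,1) = 8 − 6 = 2 completes the 8 across.
(3,1) = 4 − 3 = 1 completes the 4 across.

2, 6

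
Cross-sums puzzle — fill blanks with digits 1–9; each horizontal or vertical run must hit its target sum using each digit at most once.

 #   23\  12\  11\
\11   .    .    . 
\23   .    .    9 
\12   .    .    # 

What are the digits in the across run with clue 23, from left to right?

23 in 3 cells must be {6,8,9}.
R1C3 = 11 − 9 = 2 completes the 11 down.
No cell is forced outright now. R1C1 can only be 6 or 8 (the digits allowed by both its 11 across and its 23 down). If R1C1 = 6: that forces R1C2 = 3, R2C1 = 8, after which R2C2 would have to be in {6} for the 23 across but in {1,2,4,5,7,8} for the 12 down — contradiction. So R1C1 = 8.
R1C2 = 11 − 10 = 1 completes the 11 across.
Given what's placed, R2C1 must be 6 to fit the 23 across and 23 down.
R2C2 = 23 − 15 = 8 completes the 23 across.
R3C1 = 23 − 14 = 9 completes the 23 down.
R3C2 = 12 − 9 = 3 completes the 12 across.

6 8 9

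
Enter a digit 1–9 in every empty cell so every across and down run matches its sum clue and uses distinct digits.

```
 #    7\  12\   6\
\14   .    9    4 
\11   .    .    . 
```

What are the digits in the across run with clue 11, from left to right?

6 3 2

R1C1 = 14 − 13 = 1 completes the 14 across.
R2C1 = 7 − 1 = 6 completes the 7 down.
R2C2 = 12 − 9 = 3 completes the 12 down.
R2C3 = 11 − 9 = 2 completes the 11 across.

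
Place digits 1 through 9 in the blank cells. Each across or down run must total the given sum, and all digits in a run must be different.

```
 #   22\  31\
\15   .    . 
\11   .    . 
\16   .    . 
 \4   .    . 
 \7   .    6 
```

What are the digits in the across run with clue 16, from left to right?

9, 7

16 in 2 cells must be {7,9}; 4 in 2 cells must be {1,3}.
R5C1 = 7 − 6 = 1 completes the 7 across.
Given what's placed, R4C1 must be 3 to fit the 4 across and 22 down.
R4C2 = 4 − 3 = 1 completes the 4 across.
No cell is forced outright now. R2C2 can only be 7 or 8 or 9 (the digits allowed by both its 11 across and its 31 down). If R2C2 = 7: that forces R2C1 = 4, R3C1 = 9, after which R3C2 would have to be in {7} for the 16 across but in {8,9} for the 31 down — contradiction. If R2C2 = 8: then R2C1 would have to be in {3} for the 11 across but in {2,4,5,6,7,8,9} for the 22 down — contradiction. So R2C2 = 9.
R2C1 = 11 − 9 = 2 completes the 11 across.
R3C2 = 7: the only remaining digit allowed by both the 16 across and the 31 down.
R1C2 = 31 − 23 = 8 completes the 31 down.
R3C1 = 16 − 7 = 9 completes the 16 across.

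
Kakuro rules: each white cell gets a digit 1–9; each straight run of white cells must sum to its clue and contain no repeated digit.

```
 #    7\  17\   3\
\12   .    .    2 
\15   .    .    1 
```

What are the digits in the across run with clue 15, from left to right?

6, 8, 1

17 in 2 cells must be {8,9}; 3 in 2 cells must be {1,2}.
Given what's placed, R1C2 must be 9 to fit the 12 across and 17 down.
R2C2 = 17 − 9 = 8 completes the 17 down.
R1C1 = 12 − 11 = 1 completes the 12 across.
R2C1 = 15 − 9 = 6 completes the 15 across.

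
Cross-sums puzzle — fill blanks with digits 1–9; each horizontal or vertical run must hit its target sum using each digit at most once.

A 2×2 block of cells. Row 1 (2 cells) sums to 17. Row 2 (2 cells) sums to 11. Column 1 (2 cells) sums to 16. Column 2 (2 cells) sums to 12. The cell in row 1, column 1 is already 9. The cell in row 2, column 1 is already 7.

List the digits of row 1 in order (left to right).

17 in 2 cells must be {8,9}; 16 in 2 cells must be {7,9}.
(1,2) = 17 − 9 = 8 completes the 17 across.
(2,2) = 11 − 7 = 4 completes the 11 across.

9, 8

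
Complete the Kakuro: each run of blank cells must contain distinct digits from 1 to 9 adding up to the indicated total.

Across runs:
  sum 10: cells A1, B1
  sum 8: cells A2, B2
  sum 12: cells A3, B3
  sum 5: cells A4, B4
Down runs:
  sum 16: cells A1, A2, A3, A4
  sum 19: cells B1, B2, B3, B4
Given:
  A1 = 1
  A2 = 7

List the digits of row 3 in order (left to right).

B1 = 10 − 1 = 9 completes the 10 across.
B2 = 8 − 7 = 1 completes the 8 across.
Nothing is forced directly, so branch on A3, whose candidates are 3 or 5. If A3 = 3: then B3 would have to be in {9} for the 12 across but in {2,3,4,5,6,7} for the 19 down — contradiction. So A3 = 5.
B3 = 12 − 5 = 7 completes the 12 across.
A4 = 16 − 13 = 3 completes the 16 down.
B4 = 5 − 3 = 2 completes the 5 across.

5 7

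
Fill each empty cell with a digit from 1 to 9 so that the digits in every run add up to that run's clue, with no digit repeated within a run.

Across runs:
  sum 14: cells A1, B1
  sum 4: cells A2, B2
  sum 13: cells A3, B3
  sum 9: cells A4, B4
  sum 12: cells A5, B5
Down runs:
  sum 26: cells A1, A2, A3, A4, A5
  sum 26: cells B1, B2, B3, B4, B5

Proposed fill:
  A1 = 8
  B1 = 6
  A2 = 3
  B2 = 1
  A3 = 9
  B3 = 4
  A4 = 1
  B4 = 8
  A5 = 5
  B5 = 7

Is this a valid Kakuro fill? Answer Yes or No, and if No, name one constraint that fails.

Across: 8+6=14; 3+1=4; 9+4=13; 1+8=9; 5+7=12. Down: 8+3+9+1+5=26; 6+1+4+8+7=26. No digit repeats within any run.

Yes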